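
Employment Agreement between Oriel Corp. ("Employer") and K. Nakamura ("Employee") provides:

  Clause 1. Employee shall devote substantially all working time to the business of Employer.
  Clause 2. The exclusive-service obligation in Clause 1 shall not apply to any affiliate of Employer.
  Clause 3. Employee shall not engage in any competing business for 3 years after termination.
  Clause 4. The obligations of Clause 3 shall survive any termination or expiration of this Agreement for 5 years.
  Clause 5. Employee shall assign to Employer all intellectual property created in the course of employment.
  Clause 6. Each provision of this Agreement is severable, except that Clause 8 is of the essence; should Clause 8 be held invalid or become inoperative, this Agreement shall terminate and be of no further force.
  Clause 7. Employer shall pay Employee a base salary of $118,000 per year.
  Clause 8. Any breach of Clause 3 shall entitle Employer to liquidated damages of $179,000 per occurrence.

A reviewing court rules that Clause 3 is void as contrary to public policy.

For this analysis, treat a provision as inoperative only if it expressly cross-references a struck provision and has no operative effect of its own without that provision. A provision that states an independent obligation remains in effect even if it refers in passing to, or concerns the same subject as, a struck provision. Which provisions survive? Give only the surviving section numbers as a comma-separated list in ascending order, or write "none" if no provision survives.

Clause 3 is struck. Clause 4 has no operative effect of its own apart from Clause 3 and is therefore inoperative. Clause 8 does nothing except set the liquidated-damages amount by reference to Clause 3; with Clause 3 gone it has no independent effect and is inoperative. Clause 6 makes Clause 8 an essential term, and Clause 8 has been rendered inoperative by the cascade; under Clause 6, the entire Agreement is therefore void. No provision of the Agreement survives.

none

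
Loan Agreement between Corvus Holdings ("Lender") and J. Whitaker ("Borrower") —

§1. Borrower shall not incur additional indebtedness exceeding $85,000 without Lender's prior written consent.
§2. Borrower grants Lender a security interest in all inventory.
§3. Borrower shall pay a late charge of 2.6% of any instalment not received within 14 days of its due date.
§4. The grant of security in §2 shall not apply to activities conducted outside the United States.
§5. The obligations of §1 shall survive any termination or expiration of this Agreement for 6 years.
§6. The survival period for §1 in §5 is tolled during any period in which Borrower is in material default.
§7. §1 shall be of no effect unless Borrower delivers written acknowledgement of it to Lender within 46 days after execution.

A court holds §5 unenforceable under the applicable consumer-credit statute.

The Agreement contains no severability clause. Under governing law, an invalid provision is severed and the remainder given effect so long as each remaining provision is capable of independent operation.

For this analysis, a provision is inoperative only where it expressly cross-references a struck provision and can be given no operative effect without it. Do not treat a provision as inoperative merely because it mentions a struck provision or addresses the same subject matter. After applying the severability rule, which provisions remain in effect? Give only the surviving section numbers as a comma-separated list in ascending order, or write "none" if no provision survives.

§5 is struck. The whole of §6 is the tolling of the survival period for §1, defined by reference to §5, so §6 cannot stand once §5 is removed. With no severability clause, the stated default rule severs what cannot stand and enforces each remaining provision that can operate on its own. The provisions still in force are §1, §2, §3, §4, and §7.

1, 2, 3, 4, 7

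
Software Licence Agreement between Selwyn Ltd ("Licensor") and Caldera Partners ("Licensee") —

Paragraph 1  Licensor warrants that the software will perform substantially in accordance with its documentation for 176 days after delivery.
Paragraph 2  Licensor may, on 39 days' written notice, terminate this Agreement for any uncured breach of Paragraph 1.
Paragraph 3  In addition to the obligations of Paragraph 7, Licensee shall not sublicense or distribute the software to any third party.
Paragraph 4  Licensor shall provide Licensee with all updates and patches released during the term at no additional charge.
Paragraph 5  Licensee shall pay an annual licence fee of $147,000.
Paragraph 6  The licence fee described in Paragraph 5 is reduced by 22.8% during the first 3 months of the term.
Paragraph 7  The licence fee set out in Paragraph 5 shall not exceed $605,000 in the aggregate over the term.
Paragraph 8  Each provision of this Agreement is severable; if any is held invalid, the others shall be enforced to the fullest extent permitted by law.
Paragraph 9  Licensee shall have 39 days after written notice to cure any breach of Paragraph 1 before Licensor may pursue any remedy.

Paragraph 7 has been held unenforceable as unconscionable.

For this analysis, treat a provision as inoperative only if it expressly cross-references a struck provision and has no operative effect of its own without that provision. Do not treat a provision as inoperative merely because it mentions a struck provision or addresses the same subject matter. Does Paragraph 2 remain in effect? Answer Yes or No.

Paragraph 7 is struck. Although Paragraph 3 refers to Paragraph 7, its operative terms do not depend on Paragraph 7, so it remains in effect. No other provision's operative terms depend on Paragraph 7. Paragraph 8 is a severability clause and preserves every provision that can still be given independent effect. The provisions still in force are Paragraph 1, Paragraph 2, Paragraph 3, Paragraph 4, Paragraph 5, Paragraph 6, Paragraph 8, and Paragraph 9. Paragraph 2 is among the surviving provisions, so the answer is yes.

Yes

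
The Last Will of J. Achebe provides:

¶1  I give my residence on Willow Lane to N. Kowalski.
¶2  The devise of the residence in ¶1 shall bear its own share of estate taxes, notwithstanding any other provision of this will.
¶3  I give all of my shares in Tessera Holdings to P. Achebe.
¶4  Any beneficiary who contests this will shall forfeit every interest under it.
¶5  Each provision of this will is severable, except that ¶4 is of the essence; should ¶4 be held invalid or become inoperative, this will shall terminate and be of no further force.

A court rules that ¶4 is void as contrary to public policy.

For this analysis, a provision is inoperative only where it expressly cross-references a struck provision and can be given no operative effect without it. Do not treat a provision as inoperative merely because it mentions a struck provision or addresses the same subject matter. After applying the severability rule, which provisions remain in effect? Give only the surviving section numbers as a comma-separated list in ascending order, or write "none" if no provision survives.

none

¶4 is struck. Nothing else in the will is defined by reference to ¶4. ¶5 makes ¶4 an essential term, and ¶4 is the provision held invalid; under ¶5, the entire will is therefore void. No provision of the will survives.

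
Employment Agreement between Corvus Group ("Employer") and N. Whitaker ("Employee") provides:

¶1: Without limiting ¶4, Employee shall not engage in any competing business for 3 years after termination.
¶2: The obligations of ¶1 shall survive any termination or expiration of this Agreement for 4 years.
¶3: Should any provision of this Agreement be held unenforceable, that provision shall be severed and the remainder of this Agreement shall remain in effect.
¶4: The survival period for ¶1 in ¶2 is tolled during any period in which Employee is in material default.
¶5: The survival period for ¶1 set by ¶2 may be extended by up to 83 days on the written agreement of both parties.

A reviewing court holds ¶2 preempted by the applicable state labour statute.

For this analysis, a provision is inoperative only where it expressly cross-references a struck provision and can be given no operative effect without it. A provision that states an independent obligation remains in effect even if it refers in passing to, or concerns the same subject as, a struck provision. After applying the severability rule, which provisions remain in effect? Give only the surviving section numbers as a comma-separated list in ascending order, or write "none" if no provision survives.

1, 3

¶2 is struck. ¶4 does nothing except set the tolling of the survival period for ¶1 by reference to ¶2; with ¶2 gone it has no independent effect and is inoperative. ¶5 has no operative effect of its own apart from ¶2 and is therefore inoperative. Although ¶1 refers to ¶4, its operative terms do not depend on ¶4, so it remains in effect. ¶3 is a severability clause and preserves every provision that can still be given independent effect. ¶1 and ¶3 remain in effect.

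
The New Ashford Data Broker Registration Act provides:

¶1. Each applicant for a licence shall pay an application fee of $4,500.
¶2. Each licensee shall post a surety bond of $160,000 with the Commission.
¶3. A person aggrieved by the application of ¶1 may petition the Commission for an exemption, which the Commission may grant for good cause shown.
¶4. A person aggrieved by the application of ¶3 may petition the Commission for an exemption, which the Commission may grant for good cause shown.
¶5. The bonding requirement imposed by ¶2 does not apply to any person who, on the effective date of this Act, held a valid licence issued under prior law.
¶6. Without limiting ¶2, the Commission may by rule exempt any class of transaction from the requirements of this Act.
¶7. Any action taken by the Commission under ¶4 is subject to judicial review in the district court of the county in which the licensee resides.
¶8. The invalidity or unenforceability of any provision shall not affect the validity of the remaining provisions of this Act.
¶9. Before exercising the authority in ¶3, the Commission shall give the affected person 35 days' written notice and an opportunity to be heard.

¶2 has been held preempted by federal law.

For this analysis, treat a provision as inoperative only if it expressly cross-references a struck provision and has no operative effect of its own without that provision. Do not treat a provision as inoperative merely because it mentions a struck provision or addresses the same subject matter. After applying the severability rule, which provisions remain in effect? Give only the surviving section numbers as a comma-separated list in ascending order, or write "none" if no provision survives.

¶2 is struck. ¶5 operates only by reference to ¶2, so it falls with ¶2. Although ¶6 refers to ¶2, its operative terms do not depend on ¶2, so it remains in effect. Under the severability clause in ¶8, the remaining provisions continue in force. The provisions still in force are ¶1, ¶3, ¶4, ¶6, ¶7, ¶8, and ¶9.

1, 3, 4, 6, 7, 8, 9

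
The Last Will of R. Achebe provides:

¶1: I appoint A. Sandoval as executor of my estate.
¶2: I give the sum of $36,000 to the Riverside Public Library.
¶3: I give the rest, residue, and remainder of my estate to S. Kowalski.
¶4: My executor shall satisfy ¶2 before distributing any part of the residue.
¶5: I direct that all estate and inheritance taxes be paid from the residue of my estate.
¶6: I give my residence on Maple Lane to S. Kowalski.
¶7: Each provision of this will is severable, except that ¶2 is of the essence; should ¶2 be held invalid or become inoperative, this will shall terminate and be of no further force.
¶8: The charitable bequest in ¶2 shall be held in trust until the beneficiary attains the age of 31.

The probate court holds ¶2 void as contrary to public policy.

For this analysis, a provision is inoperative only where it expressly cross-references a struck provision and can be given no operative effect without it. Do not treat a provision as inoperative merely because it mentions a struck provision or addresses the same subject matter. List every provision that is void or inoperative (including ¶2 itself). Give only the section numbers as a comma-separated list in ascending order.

¶2 is struck. The only function of ¶4 is the priority direction for ¶2, so it cannot stand once ¶2 is removed. The only function of ¶8 is the trust for ¶2, so it cannot stand once ¶2 is removed. ¶7 makes ¶2 an essential term, and ¶2 is the provision held invalid; under ¶7, the entire will is therefore void. No provision of the will survives.

1, 2, 3, 4, 5, 6, 7, 8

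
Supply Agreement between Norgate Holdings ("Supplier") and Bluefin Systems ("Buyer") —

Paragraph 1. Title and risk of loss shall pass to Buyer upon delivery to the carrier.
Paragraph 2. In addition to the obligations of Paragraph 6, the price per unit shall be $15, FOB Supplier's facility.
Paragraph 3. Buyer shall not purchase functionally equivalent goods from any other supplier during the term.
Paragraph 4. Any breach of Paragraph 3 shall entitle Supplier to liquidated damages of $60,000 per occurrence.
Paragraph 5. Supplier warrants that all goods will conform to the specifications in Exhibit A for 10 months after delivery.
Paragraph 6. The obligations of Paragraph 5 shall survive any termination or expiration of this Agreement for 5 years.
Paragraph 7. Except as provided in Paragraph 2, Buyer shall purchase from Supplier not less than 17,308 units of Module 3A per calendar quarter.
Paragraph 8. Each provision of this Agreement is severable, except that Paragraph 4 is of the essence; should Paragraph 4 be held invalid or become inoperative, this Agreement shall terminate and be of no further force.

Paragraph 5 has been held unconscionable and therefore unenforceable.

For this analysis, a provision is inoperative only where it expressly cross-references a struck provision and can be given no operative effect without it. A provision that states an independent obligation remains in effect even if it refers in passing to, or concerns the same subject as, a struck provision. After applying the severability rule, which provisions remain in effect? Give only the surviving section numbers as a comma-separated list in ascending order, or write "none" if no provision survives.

1, 2, 3, 4, 7, 8

Paragraph 5 is struck. Paragraph 6 has no operative effect of its own apart from Paragraph 5 and is therefore inoperative. Paragraph 2 mentions Paragraph 6 but its own obligation stands independently of Paragraph 6, so Paragraph 2 is not affected. Paragraph 8 makes Paragraph 4 an essential term, but Paragraph 4 is unaffected, so the severability proviso in Paragraph 8 preserves the remaining provisions. Paragraph 1, Paragraph 2, Paragraph 3, Paragraph 4, Paragraph 7, and Paragraph 8 remain in effect.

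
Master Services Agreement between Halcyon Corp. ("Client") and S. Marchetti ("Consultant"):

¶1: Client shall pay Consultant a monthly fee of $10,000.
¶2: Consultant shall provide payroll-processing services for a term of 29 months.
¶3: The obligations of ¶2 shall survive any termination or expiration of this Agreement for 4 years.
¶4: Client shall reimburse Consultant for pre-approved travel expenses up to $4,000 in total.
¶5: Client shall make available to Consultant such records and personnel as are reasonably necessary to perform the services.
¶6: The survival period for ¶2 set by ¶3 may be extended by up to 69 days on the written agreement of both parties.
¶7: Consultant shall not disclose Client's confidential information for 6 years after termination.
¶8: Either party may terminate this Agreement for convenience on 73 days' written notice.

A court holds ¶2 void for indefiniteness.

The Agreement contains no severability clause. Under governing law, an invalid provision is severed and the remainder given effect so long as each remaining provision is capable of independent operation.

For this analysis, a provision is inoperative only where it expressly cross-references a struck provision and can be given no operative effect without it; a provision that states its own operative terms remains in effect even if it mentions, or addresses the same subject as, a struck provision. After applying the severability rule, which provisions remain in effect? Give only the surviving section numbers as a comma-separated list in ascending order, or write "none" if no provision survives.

¶2 is struck. ¶3 merely fixes the survival period for ¶2; with ¶2 gone it has nothing to operate on and falls away. The whole of ¶6 is the extension of the survival period for ¶2, defined by reference to ¶3, so ¶6 cannot stand once ¶3 is removed. Under the stated default rule, only provisions that cannot operate independently fall away; the rest are enforced. The provisions still in force are ¶1, ¶4, ¶5, ¶7, and ¶8.

1, 4, 5, 7, 8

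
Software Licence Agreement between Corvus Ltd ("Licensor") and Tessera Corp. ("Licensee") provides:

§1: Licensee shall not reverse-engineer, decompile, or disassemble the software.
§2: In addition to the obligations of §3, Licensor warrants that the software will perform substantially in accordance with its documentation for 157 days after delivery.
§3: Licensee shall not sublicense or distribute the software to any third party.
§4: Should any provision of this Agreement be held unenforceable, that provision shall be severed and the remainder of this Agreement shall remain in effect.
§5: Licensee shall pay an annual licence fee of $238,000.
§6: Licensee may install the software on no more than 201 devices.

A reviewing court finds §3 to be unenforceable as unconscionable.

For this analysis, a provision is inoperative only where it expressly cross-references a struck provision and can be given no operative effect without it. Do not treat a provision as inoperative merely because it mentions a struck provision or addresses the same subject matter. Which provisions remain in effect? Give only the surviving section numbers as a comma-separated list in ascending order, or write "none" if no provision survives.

§3 is struck. §2 mentions §3 but its own obligation stands independently of §3, so §2 is not affected. No other provision's operative terms depend on §3. Under the severability clause in §4, the remaining provisions continue in force. §1, §2, §4, §5, and §6 remain in effect.

1, 2, 4, 5, 6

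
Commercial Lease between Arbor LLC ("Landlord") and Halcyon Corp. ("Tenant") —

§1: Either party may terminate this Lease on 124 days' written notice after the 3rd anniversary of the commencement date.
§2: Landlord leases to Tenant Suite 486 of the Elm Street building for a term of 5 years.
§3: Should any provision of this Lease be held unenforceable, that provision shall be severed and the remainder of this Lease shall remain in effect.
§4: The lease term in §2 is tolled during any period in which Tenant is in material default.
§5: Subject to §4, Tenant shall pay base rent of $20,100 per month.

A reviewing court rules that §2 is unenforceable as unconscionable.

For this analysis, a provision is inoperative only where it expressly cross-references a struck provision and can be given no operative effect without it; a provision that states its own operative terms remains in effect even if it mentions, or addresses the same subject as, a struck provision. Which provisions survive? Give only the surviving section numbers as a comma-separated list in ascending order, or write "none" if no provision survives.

§2 is struck. The whole of §4 is the tolling of the lease term, defined by reference to §2, so §4 cannot stand once §2 is removed. §5 mentions §4 but its own obligation stands independently of §4, so §5 is not affected. §3 is a severability clause and preserves every provision that can still be given independent effect. §1, §3, and §5 remain in effect.

1, 3, 5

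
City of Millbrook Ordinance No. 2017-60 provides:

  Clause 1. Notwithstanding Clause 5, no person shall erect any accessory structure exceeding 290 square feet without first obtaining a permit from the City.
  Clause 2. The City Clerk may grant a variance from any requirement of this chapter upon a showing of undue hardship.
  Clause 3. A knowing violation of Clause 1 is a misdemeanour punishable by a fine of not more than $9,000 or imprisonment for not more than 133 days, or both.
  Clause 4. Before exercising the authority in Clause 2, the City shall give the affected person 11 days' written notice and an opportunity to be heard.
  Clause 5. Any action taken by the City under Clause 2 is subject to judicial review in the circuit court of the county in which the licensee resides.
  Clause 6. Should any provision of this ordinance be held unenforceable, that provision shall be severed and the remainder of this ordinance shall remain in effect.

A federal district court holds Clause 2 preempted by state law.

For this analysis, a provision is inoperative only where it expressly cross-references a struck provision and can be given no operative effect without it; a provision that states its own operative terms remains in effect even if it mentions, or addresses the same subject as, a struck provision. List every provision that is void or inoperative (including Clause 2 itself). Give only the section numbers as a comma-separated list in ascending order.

2, 4, 5

Clause 2 is struck. Clause 4 operates only by reference to Clause 2, so it falls with Clause 2. Clause 5 has no operative effect of its own apart from Clause 2 and is therefore inoperative. Clause 1 mentions Clause 5 but its own obligation stands independently of Clause 5, so Clause 1 is not affected. Clause 6 is a severability clause and preserves every provision that can still be given independent effect. Clause 1, Clause 3, and Clause 6 remain in effect.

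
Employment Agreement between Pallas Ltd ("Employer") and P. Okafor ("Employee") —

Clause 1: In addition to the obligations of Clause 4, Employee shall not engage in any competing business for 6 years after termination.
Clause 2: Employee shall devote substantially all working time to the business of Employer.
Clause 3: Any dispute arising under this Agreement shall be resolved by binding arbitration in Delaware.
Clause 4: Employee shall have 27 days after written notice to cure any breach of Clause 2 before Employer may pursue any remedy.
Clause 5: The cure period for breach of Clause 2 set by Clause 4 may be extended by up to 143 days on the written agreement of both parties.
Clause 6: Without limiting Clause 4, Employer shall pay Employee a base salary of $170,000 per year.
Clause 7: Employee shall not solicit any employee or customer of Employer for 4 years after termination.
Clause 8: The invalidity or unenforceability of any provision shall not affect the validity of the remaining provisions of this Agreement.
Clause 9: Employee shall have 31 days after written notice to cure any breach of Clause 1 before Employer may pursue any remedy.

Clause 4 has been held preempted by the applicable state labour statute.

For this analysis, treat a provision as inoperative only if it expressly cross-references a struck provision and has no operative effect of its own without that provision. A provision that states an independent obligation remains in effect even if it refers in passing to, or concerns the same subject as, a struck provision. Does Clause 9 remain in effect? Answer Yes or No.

Clause 4 is struck. Clause 5 operates only by reference to Clause 4, so it falls with Clause 4. Clause 1 mentions Clause 4 but its own obligation stands independently of Clause 4, so Clause 1 is not affected. Clause 6 mentions Clause 4 but its own obligation stands independently of Clause 4, so Clause 6 is not affected. Under the severability clause in Clause 8, the remaining provisions continue in force. The provisions still in force are Clause 1, Clause 2, Clause 3, Clause 6, Clause 7, Clause 8, and Clause 9. Clause 9 is among the surviving provisions, so the answer is yes.

Yes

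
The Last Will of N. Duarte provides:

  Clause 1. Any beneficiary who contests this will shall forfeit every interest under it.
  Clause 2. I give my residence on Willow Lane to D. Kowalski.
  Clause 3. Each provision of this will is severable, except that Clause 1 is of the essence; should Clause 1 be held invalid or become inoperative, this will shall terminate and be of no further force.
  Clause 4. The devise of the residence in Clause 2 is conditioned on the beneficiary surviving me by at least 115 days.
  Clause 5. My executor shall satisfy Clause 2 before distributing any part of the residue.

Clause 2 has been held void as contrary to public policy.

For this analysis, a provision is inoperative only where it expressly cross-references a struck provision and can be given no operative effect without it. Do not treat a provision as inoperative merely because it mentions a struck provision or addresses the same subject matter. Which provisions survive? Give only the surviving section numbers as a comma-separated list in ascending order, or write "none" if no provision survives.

1, 3

Clause 2 is struck. Clause 4 operates only by reference to Clause 2, so it falls with Clause 2. Clause 5 has no operative effect of its own apart from Clause 2 and is therefore inoperative. Clause 3 makes Clause 1 an essential term, but Clause 1 is unaffected, so the severability proviso in Clause 3 preserves the remaining provisions. The provisions still in force are Clause 1 and Clause 3.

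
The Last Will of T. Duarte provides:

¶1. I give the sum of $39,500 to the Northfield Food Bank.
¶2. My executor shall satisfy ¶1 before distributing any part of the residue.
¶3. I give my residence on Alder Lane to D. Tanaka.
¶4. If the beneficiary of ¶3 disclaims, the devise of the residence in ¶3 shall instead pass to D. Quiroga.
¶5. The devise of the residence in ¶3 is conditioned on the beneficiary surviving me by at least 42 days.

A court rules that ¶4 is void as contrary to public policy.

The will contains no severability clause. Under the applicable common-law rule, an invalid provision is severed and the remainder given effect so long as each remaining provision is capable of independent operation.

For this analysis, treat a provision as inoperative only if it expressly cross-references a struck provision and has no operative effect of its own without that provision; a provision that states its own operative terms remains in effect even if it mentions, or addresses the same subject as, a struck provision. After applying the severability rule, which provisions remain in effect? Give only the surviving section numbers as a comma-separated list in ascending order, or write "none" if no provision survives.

1, 2, 3, 5

¶4 is struck. No other provision's operative terms depend on ¶4. Under the stated default rule, only provisions that cannot operate independently fall away; the rest are enforced. The provisions still in force are ¶1, ¶2, ¶3, and ¶5.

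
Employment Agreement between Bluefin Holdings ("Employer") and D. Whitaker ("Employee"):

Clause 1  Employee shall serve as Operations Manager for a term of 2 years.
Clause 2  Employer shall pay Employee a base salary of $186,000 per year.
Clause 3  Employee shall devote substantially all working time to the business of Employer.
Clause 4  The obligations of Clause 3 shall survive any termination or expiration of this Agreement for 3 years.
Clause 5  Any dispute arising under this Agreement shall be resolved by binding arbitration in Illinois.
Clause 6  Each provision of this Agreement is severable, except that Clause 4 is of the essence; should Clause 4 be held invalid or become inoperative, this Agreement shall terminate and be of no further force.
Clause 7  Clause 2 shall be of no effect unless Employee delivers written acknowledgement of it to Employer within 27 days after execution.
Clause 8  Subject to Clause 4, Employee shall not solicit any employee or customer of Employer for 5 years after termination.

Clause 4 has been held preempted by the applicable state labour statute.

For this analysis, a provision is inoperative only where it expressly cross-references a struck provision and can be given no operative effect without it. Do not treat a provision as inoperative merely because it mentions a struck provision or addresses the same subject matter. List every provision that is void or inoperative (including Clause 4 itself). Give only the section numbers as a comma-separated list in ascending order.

1, 2, 3, 4, 5, 6, 7, 8

Clause 4 is struck. Nothing else in the Agreement is defined by reference to Clause 4. Clause 6 makes Clause 4 an essential term, and Clause 4 is the provision held invalid; under Clause 6, the entire Agreement is therefore void. No provision of the Agreement survives.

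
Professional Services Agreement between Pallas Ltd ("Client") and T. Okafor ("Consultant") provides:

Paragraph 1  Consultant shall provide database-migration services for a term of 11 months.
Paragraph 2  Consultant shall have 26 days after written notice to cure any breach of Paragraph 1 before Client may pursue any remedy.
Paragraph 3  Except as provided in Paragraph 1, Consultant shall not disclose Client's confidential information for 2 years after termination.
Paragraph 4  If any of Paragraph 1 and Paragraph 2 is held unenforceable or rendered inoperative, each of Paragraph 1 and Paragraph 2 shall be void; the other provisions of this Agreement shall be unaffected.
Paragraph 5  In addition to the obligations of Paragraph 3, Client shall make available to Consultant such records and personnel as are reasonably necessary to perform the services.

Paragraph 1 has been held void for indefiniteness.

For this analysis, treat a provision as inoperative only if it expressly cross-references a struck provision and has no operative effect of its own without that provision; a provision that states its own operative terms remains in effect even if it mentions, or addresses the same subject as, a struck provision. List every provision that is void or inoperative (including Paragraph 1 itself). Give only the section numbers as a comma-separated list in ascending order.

1, 2

Paragraph 1 is struck. Paragraph 2 operates only by reference to Paragraph 1, so it falls with Paragraph 1. Paragraph 3 mentions Paragraph 1 but its own obligation stands independently of Paragraph 1, so Paragraph 3 is not affected. Paragraph 4 declares Paragraph 1 and Paragraph 2 mutually dependent; since one of them has fallen, all of them are of no effect. The remainder continues in force under Paragraph 4. The provisions still in force are Paragraph 3, Paragraph 4, and Paragraph 5.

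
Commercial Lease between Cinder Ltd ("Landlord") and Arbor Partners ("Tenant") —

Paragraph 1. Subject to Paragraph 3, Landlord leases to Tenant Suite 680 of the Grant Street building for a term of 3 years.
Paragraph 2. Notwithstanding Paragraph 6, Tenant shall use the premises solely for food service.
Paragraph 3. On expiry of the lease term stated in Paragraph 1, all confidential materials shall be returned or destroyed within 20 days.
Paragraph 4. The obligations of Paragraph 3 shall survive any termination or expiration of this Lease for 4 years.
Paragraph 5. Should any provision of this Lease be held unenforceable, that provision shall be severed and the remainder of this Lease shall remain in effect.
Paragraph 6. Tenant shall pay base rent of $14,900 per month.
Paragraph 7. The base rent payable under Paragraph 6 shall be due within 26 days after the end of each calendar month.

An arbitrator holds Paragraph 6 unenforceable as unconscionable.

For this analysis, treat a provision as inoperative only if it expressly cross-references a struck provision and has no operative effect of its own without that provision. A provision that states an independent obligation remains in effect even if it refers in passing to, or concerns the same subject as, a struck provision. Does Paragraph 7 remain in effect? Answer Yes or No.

No

Paragraph 6 is struck. Paragraph 7 has no operative effect of its own apart from Paragraph 6 and is therefore inoperative. Although Paragraph 2 refers to Paragraph 6, its operative terms do not depend on Paragraph 6, so it remains in effect. Under the severability clause in Paragraph 5, the remaining provisions continue in force. The provisions still in force are Paragraph 1, Paragraph 2, Paragraph 3, Paragraph 4, and Paragraph 5. Paragraph 7 is among the inoperative provisions, so the answer is no.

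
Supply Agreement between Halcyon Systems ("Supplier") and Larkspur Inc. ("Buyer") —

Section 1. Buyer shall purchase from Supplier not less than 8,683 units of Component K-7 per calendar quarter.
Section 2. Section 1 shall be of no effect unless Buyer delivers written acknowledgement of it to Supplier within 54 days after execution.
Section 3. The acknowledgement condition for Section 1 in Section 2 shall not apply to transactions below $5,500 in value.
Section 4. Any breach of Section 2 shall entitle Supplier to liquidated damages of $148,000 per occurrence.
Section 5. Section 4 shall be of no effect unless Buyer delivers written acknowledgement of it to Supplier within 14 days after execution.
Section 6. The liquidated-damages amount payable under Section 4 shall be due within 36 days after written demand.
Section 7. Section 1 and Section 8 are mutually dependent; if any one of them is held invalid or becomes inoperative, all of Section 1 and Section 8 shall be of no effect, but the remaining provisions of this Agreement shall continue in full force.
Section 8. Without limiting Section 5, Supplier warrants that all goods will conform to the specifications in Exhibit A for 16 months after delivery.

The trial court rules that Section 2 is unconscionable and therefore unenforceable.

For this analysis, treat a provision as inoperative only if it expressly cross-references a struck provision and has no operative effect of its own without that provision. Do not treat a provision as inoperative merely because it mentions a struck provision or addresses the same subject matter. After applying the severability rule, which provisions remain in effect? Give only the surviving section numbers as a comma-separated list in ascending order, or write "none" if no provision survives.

Section 2 is struck. The whole of Section 3 is the carve-out from the acknowledgement condition for Section 1, defined by reference to Section 2, so Section 3 cannot stand once Section 2 is removed. Section 4 operates only by reference to Section 2, so it falls with Section 2. The only function of Section 5 is the acknowledgement condition for Section 4, so it cannot stand once Section 4 is removed. Section 6 does nothing except set the payment deadline for the liquidated-damages amount by reference to Section 4; with Section 4 gone it has no independent effect and is inoperative. Although Section 8 refers to Section 5, its operative terms do not depend on Section 5, so it remains in effect. Section 7 ties Section 1 and Section 8 together, but none of those is affected here; the remaining provisions continue in force under Section 7. That leaves Section 1, Section 7, and Section 8 in effect.

1, 7, 8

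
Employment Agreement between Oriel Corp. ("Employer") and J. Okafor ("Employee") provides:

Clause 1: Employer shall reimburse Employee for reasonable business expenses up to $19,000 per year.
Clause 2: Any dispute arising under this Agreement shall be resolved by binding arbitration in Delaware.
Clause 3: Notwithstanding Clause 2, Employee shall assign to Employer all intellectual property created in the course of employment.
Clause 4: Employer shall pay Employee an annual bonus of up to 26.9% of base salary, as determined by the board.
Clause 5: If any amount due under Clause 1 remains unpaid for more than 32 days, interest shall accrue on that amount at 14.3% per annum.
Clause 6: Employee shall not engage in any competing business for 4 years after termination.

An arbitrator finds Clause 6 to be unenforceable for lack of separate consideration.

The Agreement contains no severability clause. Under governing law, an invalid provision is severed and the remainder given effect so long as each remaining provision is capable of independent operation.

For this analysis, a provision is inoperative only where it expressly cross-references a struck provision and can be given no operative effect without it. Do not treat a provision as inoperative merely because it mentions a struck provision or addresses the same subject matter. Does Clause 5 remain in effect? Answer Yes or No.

Yes

Clause 6 is struck. Nothing else in the Agreement is defined by reference to Clause 6. With no severability clause, the stated default rule severs what cannot stand and enforces each remaining provision that can operate on its own. Clause 1, Clause 2, Clause 3, Clause 4, and Clause 5 remain in effect. Clause 5 is among the surviving provisions, so the answer is yes.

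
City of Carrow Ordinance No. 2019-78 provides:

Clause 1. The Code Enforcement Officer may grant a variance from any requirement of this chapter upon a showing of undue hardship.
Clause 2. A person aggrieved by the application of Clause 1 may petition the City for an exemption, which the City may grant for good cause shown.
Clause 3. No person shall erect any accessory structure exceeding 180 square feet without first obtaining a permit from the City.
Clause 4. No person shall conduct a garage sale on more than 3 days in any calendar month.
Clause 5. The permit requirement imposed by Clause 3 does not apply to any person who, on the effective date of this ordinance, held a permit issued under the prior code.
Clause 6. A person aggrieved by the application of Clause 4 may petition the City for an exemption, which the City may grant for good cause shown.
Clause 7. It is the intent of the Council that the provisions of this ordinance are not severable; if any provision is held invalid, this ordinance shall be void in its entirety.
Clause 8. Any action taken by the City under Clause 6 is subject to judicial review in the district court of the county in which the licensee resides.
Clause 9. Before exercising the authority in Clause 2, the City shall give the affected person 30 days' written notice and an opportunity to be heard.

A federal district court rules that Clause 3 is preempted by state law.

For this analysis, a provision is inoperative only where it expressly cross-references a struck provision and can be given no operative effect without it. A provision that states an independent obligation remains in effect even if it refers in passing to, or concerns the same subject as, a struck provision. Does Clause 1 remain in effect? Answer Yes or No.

No

Clause 3 is struck. Clause 5 operates only by reference to Clause 3, so it falls with Clause 3. Clause 7 provides that the ordinance is not severable, so the invalidity of any one provision voids the entire ordinance. No provision of the ordinance survives. Clause 1 is among the inoperative provisions, so the answer is no.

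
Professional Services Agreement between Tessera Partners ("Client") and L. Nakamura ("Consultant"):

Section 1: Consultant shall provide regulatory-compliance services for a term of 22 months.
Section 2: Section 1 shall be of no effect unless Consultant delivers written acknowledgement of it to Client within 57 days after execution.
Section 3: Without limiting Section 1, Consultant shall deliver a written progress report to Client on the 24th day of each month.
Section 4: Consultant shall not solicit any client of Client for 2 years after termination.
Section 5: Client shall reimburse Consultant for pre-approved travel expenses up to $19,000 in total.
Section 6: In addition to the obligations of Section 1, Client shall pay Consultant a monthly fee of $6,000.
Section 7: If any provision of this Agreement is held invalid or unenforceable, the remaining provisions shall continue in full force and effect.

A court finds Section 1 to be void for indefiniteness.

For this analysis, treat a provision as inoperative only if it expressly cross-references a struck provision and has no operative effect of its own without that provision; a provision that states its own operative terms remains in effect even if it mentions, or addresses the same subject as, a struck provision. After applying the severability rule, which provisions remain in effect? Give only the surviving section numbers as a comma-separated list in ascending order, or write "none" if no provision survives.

3, 4, 5, 6, 7

Section 1 is struck. Section 2 has no operative effect of its own apart from Section 1 and is therefore inoperative. Section 3 mentions Section 1 but its own obligation stands independently of Section 1, so Section 3 is not affected. Section 6 mentions Section 1 but its own obligation stands independently of Section 1, so Section 6 is not affected. Under the severability clause in Section 7, the remaining provisions continue in force. The provisions still in force are Section 3, Section 4, Section 5, Section 6, and Section 7.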